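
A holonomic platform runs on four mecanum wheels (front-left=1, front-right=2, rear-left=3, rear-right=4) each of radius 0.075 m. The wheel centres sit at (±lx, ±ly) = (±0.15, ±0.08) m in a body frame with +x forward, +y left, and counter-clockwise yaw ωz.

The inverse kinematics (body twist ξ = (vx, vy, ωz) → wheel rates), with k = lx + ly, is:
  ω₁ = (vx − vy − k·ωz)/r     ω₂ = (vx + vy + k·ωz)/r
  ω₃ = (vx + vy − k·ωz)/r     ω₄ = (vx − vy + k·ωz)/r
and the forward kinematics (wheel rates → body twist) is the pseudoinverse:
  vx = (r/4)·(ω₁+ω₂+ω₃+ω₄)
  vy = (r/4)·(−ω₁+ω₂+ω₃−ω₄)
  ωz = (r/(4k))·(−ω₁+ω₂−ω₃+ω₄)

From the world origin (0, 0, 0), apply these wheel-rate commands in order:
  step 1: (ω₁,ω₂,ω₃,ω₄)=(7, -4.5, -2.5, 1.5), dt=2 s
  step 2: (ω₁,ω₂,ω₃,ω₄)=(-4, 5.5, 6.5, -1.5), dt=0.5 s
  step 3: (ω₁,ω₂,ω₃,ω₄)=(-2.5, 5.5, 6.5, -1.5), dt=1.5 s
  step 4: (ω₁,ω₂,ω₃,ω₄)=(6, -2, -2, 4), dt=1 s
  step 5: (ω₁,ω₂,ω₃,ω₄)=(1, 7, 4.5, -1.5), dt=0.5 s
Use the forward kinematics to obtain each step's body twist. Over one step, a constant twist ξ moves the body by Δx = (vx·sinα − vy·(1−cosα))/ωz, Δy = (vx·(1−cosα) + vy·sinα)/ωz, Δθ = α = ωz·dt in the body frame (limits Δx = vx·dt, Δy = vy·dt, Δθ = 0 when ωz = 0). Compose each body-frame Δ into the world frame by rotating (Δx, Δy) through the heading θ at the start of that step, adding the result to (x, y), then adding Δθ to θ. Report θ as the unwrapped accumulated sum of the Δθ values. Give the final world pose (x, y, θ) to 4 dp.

(0.3294, -0.7640, -1.3247)

step 1: ξ=(vx,vy,ωz)=(0.0281, -0.2906, -0.6114), dt=2.0 → body Δ=(-0.2700, -0.4772, -1.2228) → world pose (-0.2700, -0.4772, -1.2228)
step 2: ξ=(vx,vy,ωz)=(0.1219, 0.3281, 0.1223), dt=0.5 → body Δ=(0.0559, 0.1658, 0.0611) → world pose (-0.0951, -0.4732, -1.1617)
step 3: ξ=(vx,vy,ωz)=(0.1500, 0.3000, 0.0000), dt=1.5 → body Δ=(0.2250, 0.4500, 0.0000) → world pose (0.4073, -0.5006, -1.1617)
step 4: ξ=(vx,vy,ωz)=(0.1125, -0.2625, -0.1630), dt=1.0 → body Δ=(0.0907, -0.2705, -0.1630) → world pose (0.1952, -0.6913, -1.3247)
step 5: ξ=(vx,vy,ωz)=(0.2062, 0.2250, 0.0000), dt=0.5 → body Δ=(0.1031, 0.1125, 0.0000) → world pose (0.3294, -0.7640, -1.3247)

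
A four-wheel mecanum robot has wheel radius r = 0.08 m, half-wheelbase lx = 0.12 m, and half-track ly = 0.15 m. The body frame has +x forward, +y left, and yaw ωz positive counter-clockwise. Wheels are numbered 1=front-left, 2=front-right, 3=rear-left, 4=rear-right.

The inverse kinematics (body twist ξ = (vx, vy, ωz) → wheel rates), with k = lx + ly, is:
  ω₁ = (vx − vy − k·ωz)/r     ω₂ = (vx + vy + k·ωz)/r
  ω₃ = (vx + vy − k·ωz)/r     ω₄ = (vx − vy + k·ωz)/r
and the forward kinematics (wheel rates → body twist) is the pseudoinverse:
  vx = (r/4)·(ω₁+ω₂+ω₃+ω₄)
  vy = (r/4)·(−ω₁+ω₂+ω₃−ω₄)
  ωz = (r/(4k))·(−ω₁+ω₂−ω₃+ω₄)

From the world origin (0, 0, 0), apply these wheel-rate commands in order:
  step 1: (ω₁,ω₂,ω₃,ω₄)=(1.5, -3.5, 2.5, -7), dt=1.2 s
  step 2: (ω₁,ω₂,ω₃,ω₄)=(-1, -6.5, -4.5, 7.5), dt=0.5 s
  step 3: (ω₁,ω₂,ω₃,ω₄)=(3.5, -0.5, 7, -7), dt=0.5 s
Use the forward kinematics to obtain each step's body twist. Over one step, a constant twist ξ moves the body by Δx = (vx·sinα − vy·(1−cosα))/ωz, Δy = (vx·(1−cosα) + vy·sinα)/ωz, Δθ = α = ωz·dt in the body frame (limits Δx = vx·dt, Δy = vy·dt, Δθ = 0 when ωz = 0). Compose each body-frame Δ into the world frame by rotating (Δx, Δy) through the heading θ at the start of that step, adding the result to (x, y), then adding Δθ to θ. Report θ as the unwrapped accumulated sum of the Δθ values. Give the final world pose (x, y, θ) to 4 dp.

step 1: ξ=(vx,vy,ωz)=(-0.1300, 0.0900, -1.0741), dt=1.2 → body Δ=(-0.0558, 0.1678, -1.2889) → world pose (-0.0558, 0.1678, -1.2889)
step 2: ξ=(vx,vy,ωz)=(-0.0900, -0.3500, 0.4815), dt=0.5 → body Δ=(-0.0236, -0.1787, 0.2407) → world pose (-0.2340, 0.1408, -1.0481)
step 3: ξ=(vx,vy,ωz)=(0.0600, 0.2000, -1.3333), dt=0.5 → body Δ=(0.0599, 0.0831, -0.6667) → world pose (-0.1320, 0.1304, -1.7148)

(-0.1320, 0.1304, -1.7148)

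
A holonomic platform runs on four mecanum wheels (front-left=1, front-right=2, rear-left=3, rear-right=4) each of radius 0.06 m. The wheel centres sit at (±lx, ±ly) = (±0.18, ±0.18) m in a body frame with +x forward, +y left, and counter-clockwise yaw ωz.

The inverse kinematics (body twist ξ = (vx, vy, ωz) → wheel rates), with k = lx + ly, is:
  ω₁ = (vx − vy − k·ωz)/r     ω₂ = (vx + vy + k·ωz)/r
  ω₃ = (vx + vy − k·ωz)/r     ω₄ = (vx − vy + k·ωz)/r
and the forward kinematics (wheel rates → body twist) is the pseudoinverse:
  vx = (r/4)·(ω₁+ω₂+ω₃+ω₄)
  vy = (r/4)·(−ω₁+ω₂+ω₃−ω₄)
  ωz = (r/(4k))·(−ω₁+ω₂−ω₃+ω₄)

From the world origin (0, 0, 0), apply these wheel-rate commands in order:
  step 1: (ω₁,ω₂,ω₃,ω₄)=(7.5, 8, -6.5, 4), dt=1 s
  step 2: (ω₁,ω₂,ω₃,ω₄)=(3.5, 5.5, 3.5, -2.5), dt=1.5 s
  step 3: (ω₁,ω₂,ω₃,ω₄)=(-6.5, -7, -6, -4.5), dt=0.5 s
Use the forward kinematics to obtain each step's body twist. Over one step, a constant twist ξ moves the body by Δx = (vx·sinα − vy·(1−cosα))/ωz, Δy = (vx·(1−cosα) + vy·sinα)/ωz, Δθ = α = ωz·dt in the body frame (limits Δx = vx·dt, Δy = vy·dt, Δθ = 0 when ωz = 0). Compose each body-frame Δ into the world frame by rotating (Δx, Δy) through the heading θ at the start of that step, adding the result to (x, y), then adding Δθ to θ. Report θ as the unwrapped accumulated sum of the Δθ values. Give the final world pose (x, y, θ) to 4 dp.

step 1: ξ=(vx,vy,ωz)=(0.1950, -0.1500, 0.4583), dt=1.0 → body Δ=(0.2220, -0.1009, 0.4583) → world pose (0.2220, -0.1009, 0.4583)
step 2: ξ=(vx,vy,ωz)=(0.1500, 0.1200, -0.1667), dt=1.5 → body Δ=(0.2450, 0.1502, -0.2500) → world pose (0.3753, 0.1422, 0.2083)
step 3: ξ=(vx,vy,ωz)=(-0.3600, -0.0300, 0.0417), dt=0.5 → body Δ=(-0.1798, -0.0169, 0.0208) → world pose (0.2029, 0.0885, 0.2292)

(0.2029, 0.0885, 0.2292)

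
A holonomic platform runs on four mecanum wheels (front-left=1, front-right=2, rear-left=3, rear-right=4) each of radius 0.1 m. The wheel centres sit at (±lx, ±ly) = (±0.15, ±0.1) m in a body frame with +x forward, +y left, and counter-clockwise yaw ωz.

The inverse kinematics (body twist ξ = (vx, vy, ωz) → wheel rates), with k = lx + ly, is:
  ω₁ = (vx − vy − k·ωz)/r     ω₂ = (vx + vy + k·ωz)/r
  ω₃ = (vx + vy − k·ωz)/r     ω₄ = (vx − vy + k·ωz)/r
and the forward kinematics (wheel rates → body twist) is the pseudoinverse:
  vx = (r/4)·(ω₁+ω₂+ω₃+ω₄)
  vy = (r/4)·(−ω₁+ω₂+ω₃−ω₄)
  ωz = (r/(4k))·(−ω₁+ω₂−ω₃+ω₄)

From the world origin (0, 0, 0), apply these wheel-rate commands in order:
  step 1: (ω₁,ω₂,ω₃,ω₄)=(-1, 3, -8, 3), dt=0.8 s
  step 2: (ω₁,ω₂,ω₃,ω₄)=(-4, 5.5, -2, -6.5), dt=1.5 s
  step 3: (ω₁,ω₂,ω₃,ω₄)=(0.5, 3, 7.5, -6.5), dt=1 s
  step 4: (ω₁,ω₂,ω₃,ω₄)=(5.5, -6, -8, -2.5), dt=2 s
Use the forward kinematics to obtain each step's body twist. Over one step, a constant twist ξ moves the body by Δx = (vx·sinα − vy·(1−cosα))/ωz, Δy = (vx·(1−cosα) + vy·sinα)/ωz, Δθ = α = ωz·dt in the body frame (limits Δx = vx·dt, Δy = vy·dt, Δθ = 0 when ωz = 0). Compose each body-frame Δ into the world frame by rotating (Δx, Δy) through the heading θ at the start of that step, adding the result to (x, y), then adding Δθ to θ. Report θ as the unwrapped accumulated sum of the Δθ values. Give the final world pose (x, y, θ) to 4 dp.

step 1: ξ=(vx,vy,ωz)=(-0.0750, -0.1750, 1.5000), dt=0.8 → body Δ=(0.0278, -0.1406, 1.2000) → world pose (0.0278, -0.1406, 1.2000)
step 2: ξ=(vx,vy,ωz)=(-0.1750, 0.3500, 0.5000), dt=1.5 → body Δ=(-0.4264, 0.3832, 0.7500) → world pose (-0.4839, -0.3992, 1.9500)
step 3: ξ=(vx,vy,ωz)=(0.1125, 0.4125, -1.1500), dt=1.0 → body Δ=(0.3015, 0.2695, -1.1500) → world pose (-0.8459, -0.2189, 0.8000)
step 4: ξ=(vx,vy,ωz)=(-0.2750, -0.4250, -0.6000), dt=2.0 → body Δ=(-0.8788, -0.3679, -1.2000) → world pose (-1.1943, -1.1057, -0.4000)

(-1.1943, -1.1057, -0.4000)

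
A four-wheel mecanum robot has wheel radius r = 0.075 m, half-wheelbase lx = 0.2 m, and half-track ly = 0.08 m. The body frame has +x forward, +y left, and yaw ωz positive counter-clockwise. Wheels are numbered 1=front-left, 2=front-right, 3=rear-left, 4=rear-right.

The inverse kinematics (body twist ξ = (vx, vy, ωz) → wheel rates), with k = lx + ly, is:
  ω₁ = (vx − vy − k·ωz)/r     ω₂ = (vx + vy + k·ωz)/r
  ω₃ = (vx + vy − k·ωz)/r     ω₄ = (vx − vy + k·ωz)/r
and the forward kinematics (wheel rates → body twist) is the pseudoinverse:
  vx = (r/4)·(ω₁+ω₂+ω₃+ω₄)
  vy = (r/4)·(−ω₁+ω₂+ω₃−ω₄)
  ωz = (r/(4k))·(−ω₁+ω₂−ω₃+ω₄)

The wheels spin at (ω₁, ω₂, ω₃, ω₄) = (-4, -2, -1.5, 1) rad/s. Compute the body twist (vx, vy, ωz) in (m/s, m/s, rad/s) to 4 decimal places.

k = lx + ly = 0.2 + 0.08 = 0.2800
ω₁+ω₂+ω₃+ω₄ = -6.5000  →  vx = (0.075/4)·-6.5000 = -0.1219
−ω₁+ω₂+ω₃−ω₄ = -0.5000  →  vy = (0.075/4)·-0.5000 = -0.0094
−ω₁+ω₂−ω₃+ω₄ = 4.5000  →  ωz = (0.075/1.1200)·4.5000 = 0.3013

(-0.1219, -0.0094, 0.3013)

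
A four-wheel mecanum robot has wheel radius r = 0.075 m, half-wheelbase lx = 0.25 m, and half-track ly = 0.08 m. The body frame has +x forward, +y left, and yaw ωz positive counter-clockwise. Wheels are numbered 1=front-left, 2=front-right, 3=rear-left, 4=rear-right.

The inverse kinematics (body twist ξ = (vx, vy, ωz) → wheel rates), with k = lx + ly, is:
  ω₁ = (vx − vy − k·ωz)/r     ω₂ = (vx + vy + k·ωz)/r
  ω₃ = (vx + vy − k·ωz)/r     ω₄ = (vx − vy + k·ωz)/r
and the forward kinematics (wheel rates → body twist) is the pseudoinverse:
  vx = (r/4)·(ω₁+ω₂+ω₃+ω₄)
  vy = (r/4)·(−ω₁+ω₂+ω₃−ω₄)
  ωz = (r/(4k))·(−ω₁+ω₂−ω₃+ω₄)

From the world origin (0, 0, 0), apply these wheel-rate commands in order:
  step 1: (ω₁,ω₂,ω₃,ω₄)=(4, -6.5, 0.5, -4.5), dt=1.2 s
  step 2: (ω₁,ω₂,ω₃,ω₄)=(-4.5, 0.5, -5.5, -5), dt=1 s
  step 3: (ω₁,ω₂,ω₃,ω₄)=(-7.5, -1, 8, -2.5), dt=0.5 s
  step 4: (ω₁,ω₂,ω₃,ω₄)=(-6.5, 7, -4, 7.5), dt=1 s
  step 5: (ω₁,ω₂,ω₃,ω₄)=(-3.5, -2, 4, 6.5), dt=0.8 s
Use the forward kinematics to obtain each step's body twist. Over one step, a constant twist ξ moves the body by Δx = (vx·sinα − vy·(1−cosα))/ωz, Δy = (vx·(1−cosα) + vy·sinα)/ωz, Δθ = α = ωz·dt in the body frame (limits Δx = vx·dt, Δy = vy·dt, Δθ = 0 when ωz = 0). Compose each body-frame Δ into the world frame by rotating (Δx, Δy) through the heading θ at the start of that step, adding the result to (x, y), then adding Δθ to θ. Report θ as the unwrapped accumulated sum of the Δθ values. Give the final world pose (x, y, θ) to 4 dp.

(-0.0458, 0.4214, 0.7443)

step 1: ξ=(vx,vy,ωz)=(-0.1219, -0.1031, -0.8807), dt=1.2 → body Δ=(-0.1800, -0.0316, -1.0568) → world pose (-0.1800, -0.0316, -1.0568)
step 2: ξ=(vx,vy,ωz)=(-0.2719, 0.0844, 0.3125), dt=1.0 → body Δ=(-0.2805, 0.0409, 0.3125) → world pose (-0.2824, 0.2328, -0.7443)
step 3: ξ=(vx,vy,ωz)=(-0.0563, 0.3187, -0.2273), dt=0.5 → body Δ=(-0.0190, 0.1606, -0.1136) → world pose (-0.1875, 0.3638, -0.8580)
step 4: ξ=(vx,vy,ωz)=(0.0750, 0.0375, 1.4205), dt=1.0 → body Δ=(0.0298, 0.0710, 1.4205) → world pose (-0.1144, 0.3877, 0.5625)
step 5: ξ=(vx,vy,ωz)=(0.0938, -0.0187, 0.2273), dt=0.8 → body Δ=(0.0759, -0.0081, 0.1818) → world pose (-0.0458, 0.4214, 0.7443)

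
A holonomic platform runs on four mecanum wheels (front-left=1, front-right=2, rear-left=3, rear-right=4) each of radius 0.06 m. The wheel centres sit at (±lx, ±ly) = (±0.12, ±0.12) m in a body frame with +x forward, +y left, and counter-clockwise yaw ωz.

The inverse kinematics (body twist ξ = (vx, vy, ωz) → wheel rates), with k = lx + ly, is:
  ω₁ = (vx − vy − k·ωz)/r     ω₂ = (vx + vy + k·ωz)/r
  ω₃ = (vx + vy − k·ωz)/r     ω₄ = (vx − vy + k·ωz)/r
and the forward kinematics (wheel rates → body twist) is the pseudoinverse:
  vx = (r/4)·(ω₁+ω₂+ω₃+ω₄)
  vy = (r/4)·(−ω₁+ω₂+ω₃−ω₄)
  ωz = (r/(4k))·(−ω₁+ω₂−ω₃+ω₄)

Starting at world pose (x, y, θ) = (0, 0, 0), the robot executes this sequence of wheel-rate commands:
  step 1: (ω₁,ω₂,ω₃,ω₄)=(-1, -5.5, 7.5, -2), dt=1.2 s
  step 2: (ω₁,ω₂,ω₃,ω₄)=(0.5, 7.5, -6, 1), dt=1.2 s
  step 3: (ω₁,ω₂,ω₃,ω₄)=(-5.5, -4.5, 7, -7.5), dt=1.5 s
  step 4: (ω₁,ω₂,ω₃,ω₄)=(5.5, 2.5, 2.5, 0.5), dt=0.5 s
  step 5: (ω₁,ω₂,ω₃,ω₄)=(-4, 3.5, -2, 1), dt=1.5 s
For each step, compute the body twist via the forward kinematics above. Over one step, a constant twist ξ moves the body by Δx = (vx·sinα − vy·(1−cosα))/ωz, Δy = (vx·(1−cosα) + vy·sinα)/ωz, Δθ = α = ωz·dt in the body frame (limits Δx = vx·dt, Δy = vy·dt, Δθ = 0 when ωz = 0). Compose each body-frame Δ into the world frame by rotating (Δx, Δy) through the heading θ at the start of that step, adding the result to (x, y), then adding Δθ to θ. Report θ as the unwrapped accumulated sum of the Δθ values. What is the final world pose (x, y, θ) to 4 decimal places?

(0.1573, 0.4527, -0.4375)

step 1: ξ=(vx,vy,ωz)=(-0.0150, 0.0750, -0.8750), dt=1.2 → body Δ=(0.0282, 0.0830, -1.0500) → world pose (0.0282, 0.0830, -1.0500)
step 2: ξ=(vx,vy,ωz)=(0.0450, 0.0000, 0.8750), dt=1.2 → body Δ=(0.0446, 0.0258, 1.0500) → world pose (0.0728, 0.0571, 0.0000)
step 3: ξ=(vx,vy,ωz)=(-0.1575, 0.2325, -0.8438), dt=1.5 → body Δ=(0.0147, 0.3934, -1.2656) → world pose (0.0875, 0.4505, -1.2656)
step 4: ξ=(vx,vy,ωz)=(0.1650, -0.0150, -0.3125), dt=0.5 → body Δ=(0.0816, -0.0139, -0.1562) → world pose (0.0988, 0.3685, -1.4219)
step 5: ξ=(vx,vy,ωz)=(-0.0225, 0.0675, 0.6562), dt=1.5 → body Δ=(-0.0745, 0.0704, 0.9844) → world pose (0.1573, 0.4527, -0.4375)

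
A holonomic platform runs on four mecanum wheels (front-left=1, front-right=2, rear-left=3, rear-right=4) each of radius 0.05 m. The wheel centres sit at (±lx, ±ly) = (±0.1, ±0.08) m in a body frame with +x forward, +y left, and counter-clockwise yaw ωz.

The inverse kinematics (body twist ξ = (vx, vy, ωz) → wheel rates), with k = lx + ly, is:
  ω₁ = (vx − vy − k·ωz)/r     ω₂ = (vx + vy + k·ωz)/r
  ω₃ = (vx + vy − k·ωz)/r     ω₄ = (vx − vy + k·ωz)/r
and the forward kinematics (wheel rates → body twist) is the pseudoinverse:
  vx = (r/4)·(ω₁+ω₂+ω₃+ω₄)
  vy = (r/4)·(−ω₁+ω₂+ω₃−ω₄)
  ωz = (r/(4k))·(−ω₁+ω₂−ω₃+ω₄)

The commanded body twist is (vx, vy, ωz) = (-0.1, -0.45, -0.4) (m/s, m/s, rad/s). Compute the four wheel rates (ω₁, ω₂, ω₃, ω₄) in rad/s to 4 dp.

k = lx + ly = 0.1 + 0.08 = 0.1800;  k·ωz = 0.1800·-0.4 = -0.0720
ω₁ (FL) = (vx − vy − k·ωz)/r = 0.4220/0.05 = 8.4400
ω₂ (FR) = (vx + vy + k·ωz)/r = -0.6220/0.05 = -12.4400
ω₃ (RL) = (vx + vy − k·ωz)/r = -0.4780/0.05 = -9.5600
ω₄ (RR) = (vx − vy + k·ωz)/r = 0.2780/0.05 = 5.5600

(8.4400, -12.4400, -9.5600, 5.5600)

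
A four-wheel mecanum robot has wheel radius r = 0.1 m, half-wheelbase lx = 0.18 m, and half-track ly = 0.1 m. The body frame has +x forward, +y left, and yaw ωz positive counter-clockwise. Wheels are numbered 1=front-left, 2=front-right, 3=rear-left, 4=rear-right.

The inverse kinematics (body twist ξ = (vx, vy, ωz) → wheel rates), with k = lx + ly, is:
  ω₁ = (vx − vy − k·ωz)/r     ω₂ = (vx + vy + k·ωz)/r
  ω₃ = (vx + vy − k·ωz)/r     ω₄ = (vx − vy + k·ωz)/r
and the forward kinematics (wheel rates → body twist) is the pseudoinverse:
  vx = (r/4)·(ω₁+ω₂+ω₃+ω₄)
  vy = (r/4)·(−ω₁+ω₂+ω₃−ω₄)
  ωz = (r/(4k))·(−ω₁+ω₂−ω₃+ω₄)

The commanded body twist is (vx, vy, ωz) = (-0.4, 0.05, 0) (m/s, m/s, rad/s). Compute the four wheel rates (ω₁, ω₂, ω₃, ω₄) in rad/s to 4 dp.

(-4.5000, -3.5000, -3.5000, -4.5000)

k = lx + ly = 0.18 + 0.1 = 0.2800;  k·ωz = 0.2800·0 = 0.0000
ω₁ (FL) = (vx − vy − k·ωz)/r = -0.4500/0.1 = -4.5000
ω₂ (FR) = (vx + vy + k·ωz)/r = -0.3500/0.1 = -3.5000
ω₃ (RL) = (vx + vy − k·ωz)/r = -0.3500/0.1 = -3.5000
ω₄ (RR) = (vx − vy + k·ωz)/r = -0.4500/0.1 = -4.5000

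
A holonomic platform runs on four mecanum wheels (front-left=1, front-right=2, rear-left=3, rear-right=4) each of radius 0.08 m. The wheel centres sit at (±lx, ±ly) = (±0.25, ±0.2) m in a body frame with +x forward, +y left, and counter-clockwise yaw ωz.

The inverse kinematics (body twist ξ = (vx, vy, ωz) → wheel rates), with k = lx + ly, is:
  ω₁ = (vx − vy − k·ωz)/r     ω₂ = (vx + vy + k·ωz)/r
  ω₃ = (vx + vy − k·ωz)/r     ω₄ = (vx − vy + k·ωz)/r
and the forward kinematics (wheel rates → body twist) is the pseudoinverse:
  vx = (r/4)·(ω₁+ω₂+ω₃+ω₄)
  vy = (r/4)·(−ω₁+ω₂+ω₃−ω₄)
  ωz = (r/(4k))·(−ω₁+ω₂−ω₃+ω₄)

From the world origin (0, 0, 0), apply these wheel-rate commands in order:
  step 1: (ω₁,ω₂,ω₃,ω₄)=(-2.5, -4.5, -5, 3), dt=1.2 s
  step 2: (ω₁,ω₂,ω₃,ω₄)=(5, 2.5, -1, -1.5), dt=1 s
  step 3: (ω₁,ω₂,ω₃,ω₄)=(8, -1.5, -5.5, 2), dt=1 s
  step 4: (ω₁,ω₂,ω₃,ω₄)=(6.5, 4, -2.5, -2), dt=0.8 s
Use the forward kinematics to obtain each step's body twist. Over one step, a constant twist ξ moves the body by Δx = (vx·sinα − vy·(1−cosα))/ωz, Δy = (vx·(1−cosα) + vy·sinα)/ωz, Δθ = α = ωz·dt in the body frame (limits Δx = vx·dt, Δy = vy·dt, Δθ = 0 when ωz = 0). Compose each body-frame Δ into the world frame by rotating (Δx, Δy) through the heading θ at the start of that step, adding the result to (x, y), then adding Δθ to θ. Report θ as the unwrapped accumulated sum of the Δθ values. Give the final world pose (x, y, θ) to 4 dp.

(0.1388, -0.6537, 0.0267)

step 1: ξ=(vx,vy,ωz)=(-0.1800, -0.2000, 0.2667), dt=1.2 → body Δ=(-0.1743, -0.2702, 0.3200) → world pose (-0.1743, -0.2702, 0.3200)
step 2: ξ=(vx,vy,ωz)=(0.1000, -0.0400, -0.1333), dt=1.0 → body Δ=(0.0970, -0.0465, -0.1333) → world pose (-0.0675, -0.2838, 0.1867)
step 3: ξ=(vx,vy,ωz)=(0.0600, -0.3400, -0.0889), dt=1.0 → body Δ=(0.0448, -0.3422, -0.0889) → world pose (0.0400, -0.6118, 0.0978)
step 4: ξ=(vx,vy,ωz)=(0.1200, -0.0600, -0.0889), dt=0.8 → body Δ=(0.0942, -0.0514, -0.0711) → world pose (0.1388, -0.6537, 0.0267)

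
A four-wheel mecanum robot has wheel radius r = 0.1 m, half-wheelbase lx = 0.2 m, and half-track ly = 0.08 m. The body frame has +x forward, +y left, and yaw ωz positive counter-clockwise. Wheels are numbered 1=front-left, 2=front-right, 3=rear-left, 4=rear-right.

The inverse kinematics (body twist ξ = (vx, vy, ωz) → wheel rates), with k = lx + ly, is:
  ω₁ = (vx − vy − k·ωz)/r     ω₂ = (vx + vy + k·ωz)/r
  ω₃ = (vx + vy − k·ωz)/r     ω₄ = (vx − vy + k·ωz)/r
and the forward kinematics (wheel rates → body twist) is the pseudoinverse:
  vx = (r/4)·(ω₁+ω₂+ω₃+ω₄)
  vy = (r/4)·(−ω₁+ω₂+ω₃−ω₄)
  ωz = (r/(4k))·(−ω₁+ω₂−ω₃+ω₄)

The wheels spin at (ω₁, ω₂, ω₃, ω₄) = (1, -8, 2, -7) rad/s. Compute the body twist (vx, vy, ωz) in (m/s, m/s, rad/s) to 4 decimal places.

(-0.3000, 0.0000, -1.6071)

k = lx + ly = 0.2 + 0.08 = 0.2800
ω₁+ω₂+ω₃+ω₄ = -12.0000  →  vx = (0.1/4)·-12.0000 = -0.3000
−ω₁+ω₂+ω₃−ω₄ = 0.0000  →  vy = (0.1/4)·0.0000 = 0.0000
−ω₁+ω₂−ω₃+ω₄ = -18.0000  →  ωz = (0.1/1.1200)·-18.0000 = -1.6071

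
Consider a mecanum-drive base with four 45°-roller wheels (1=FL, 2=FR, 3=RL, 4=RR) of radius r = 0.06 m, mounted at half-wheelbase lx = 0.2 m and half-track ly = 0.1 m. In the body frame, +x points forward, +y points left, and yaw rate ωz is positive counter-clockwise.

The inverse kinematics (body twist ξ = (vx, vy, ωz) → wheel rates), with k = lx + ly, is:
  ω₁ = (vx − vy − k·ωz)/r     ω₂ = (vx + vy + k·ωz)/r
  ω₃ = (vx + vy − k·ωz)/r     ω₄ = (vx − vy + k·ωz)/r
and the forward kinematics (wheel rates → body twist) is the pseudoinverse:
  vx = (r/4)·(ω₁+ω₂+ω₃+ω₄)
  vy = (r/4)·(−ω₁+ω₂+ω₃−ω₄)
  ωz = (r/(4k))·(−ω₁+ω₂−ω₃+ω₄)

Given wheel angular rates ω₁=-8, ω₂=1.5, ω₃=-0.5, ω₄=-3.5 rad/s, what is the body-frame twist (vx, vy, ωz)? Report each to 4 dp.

(-0.1575, 0.1875, 0.3250)

k = lx + ly = 0.2 + 0.1 = 0.3000
ω₁+ω₂+ω₃+ω₄ = -10.5000  →  vx = (0.06/4)·-10.5000 = -0.1575
−ω₁+ω₂+ω₃−ω₄ = 12.5000  →  vy = (0.06/4)·12.5000 = 0.1875
−ω₁+ω₂−ω₃+ω₄ = 6.5000  →  ωz = (0.06/1.2000)·6.5000 = 0.3250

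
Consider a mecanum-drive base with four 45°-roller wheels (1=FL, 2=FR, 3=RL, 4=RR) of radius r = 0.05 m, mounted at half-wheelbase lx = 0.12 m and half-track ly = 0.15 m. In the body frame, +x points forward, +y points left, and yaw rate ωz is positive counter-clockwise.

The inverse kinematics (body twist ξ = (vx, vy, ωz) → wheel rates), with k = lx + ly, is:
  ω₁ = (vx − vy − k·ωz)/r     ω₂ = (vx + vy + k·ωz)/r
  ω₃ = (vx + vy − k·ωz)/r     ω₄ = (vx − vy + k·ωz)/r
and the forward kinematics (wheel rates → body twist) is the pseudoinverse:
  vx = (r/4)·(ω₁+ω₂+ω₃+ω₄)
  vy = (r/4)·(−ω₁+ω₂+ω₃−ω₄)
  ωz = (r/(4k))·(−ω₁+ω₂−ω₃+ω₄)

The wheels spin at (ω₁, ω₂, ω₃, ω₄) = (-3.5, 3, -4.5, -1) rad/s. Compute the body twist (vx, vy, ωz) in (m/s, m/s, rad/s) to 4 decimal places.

k = lx + ly = 0.12 + 0.15 = 0.2700
ω₁+ω₂+ω₃+ω₄ = -6.0000  →  vx = (0.05/4)·-6.0000 = -0.0750
−ω₁+ω₂+ω₃−ω₄ = 3.0000  →  vy = (0.05/4)·3.0000 = 0.0375
−ω₁+ω₂−ω₃+ω₄ = 10.0000  →  ωz = (0.05/1.0800)·10.0000 = 0.4630

(-0.0750, 0.0375, 0.4630)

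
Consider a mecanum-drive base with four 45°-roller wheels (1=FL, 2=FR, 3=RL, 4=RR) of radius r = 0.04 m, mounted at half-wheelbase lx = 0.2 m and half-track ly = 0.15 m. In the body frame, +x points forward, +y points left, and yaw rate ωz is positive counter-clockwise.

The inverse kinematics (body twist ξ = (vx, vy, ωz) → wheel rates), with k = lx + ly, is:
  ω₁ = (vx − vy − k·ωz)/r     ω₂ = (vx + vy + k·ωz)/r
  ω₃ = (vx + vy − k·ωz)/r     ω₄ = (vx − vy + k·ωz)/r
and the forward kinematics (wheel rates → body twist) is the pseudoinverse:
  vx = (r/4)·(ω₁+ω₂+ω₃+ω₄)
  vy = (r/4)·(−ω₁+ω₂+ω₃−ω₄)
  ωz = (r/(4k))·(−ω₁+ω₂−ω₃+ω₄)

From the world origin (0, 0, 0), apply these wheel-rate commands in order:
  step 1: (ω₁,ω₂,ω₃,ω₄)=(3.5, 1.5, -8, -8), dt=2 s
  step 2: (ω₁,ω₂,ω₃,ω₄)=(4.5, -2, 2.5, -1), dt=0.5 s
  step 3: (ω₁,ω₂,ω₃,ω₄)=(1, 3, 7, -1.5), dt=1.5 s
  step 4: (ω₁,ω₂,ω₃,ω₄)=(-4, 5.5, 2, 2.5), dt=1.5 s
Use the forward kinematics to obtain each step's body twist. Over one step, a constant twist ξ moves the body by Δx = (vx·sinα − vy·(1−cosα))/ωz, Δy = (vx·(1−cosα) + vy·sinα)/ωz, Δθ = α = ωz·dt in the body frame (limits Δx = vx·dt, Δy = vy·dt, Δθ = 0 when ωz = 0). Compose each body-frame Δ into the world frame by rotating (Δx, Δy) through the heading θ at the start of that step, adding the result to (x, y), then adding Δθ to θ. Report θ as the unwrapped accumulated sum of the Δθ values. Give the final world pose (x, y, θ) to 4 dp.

(0.1138, 0.1431, -0.1071)

step 1: ξ=(vx,vy,ωz)=(-0.1100, -0.0200, -0.0571), dt=2.0 → body Δ=(-0.2218, -0.0274, -0.1143) → world pose (-0.2218, -0.0274, -0.1143)
step 2: ξ=(vx,vy,ωz)=(0.0400, -0.0300, -0.2857), dt=0.5 → body Δ=(0.0189, -0.0164, -0.1429) → world pose (-0.2049, -0.0458, -0.2571)
step 3: ξ=(vx,vy,ωz)=(0.0950, 0.1050, -0.1857), dt=1.5 → body Δ=(0.1625, 0.1358, -0.2786) → world pose (-0.0133, 0.0442, -0.5357)
step 4: ξ=(vx,vy,ωz)=(0.0600, 0.0900, 0.2857), dt=1.5 → body Δ=(0.0588, 0.1499, 0.4286) → world pose (0.1138, 0.1431, -0.1071)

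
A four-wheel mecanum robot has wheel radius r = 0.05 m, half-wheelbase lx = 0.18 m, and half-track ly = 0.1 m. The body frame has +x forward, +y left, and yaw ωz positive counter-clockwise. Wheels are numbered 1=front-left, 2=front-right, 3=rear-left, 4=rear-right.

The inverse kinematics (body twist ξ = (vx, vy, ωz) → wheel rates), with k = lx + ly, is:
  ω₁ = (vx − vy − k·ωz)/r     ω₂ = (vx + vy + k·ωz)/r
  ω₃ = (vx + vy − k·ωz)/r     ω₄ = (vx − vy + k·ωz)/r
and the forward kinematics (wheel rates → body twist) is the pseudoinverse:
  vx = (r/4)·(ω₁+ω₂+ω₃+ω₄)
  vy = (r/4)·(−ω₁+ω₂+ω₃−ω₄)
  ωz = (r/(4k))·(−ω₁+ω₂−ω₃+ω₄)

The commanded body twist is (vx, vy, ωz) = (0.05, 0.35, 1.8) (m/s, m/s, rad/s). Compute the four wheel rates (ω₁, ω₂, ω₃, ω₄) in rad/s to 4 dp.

(-16.0800, 18.0800, -2.0800, 4.0800)

k = lx + ly = 0.18 + 0.1 = 0.2800;  k·ωz = 0.2800·1.8 = 0.5040
ω₁ (FL) = (vx − vy − k·ωz)/r = -0.8040/0.05 = -16.0800
ω₂ (FR) = (vx + vy + k·ωz)/r = 0.9040/0.05 = 18.0800
ω₃ (RL) = (vx + vy − k·ωz)/r = -0.1040/0.05 = -2.0800
ω₄ (RR) = (vx − vy + k·ωz)/r = 0.2040/0.05 = 4.0800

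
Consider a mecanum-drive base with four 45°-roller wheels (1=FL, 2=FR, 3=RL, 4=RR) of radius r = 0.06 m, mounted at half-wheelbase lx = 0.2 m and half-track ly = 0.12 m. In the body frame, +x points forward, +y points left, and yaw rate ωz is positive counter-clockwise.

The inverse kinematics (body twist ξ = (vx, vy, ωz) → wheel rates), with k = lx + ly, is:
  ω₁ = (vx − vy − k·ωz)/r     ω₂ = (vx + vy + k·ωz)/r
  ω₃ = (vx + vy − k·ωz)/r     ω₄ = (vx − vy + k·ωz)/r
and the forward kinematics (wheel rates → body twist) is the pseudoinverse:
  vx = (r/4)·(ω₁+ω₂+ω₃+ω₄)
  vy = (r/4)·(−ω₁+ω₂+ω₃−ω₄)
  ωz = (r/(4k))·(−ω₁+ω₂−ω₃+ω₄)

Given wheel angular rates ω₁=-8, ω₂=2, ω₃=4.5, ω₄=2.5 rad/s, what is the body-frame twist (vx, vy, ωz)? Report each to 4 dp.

(0.0150, 0.1800, 0.3750)

k = lx + ly = 0.2 + 0.12 = 0.3200
ω₁+ω₂+ω₃+ω₄ = 1.0000  →  vx = (0.06/4)·1.0000 = 0.0150
−ω₁+ω₂+ω₃−ω₄ = 12.0000  →  vy = (0.06/4)·12.0000 = 0.1800
−ω₁+ω₂−ω₃+ω₄ = 8.0000  →  ωz = (0.06/1.2800)·8.0000 = 0.3750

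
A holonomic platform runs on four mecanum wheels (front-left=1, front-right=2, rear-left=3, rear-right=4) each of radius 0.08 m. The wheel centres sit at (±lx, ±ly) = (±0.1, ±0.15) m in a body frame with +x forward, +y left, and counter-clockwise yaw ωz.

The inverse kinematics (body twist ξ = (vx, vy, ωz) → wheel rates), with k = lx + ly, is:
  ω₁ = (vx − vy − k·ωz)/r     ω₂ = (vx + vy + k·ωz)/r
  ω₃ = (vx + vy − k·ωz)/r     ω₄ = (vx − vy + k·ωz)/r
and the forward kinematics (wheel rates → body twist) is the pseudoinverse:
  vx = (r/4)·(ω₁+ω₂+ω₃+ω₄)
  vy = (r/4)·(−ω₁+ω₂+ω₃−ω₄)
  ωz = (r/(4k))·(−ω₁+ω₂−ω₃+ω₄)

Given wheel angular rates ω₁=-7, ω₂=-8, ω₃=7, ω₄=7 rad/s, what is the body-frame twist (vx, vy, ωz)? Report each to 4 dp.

(-0.0200, -0.0200, -0.0800)

k = lx + ly = 0.1 + 0.15 = 0.2500
ω₁+ω₂+ω₃+ω₄ = -1.0000  →  vx = (0.08/4)·-1.0000 = -0.0200
−ω₁+ω₂+ω₃−ω₄ = -1.0000  →  vy = (0.08/4)·-1.0000 = -0.0200
−ω₁+ω₂−ω₃+ω₄ = -1.0000  →  ωz = (0.08/1.0000)·-1.0000 = -0.0800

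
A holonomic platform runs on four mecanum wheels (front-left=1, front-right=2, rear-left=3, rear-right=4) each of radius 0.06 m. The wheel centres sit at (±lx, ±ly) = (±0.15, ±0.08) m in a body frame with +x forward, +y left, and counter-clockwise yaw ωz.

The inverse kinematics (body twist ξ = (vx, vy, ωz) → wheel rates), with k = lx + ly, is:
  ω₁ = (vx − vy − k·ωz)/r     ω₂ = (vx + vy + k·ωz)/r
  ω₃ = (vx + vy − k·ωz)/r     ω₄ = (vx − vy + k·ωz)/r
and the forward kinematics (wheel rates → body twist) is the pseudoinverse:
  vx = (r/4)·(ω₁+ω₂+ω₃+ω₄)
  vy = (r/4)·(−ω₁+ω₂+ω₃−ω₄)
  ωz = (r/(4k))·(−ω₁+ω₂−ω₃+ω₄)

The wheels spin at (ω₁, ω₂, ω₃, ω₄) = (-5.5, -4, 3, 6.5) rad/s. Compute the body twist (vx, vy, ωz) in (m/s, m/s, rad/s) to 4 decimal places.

k = lx + ly = 0.15 + 0.08 = 0.2300
ω₁+ω₂+ω₃+ω₄ = 0.0000  →  vx = (0.06/4)·0.0000 = 0.0000
−ω₁+ω₂+ω₃−ω₄ = -2.0000  →  vy = (0.06/4)·-2.0000 = -0.0300
−ω₁+ω₂−ω₃+ω₄ = 5.0000  →  ωz = (0.06/0.9200)·5.0000 = 0.3261

(0.0000, -0.0300, 0.3261)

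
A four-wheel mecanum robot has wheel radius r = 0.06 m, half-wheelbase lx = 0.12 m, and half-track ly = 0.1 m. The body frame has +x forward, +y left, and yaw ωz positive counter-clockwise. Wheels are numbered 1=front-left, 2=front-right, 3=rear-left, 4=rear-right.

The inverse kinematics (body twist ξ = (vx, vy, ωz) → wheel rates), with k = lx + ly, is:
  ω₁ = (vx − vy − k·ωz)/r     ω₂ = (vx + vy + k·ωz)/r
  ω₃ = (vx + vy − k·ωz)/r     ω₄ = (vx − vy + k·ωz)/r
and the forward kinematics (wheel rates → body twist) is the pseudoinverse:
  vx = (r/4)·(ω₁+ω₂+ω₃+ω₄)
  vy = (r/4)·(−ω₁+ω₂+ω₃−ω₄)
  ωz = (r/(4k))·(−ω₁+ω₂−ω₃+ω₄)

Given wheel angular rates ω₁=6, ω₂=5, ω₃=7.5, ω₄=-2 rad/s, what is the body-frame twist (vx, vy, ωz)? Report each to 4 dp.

k = lx + ly = 0.12 + 0.1 = 0.2200
ω₁+ω₂+ω₃+ω₄ = 16.5000  →  vx = (0.06/4)·16.5000 = 0.2475
−ω₁+ω₂+ω₃−ω₄ = 8.5000  →  vy = (0.06/4)·8.5000 = 0.1275
−ω₁+ω₂−ω₃+ω₄ = -10.5000  →  ωz = (0.06/0.8800)·-10.5000 = -0.7159

(0.2475, 0.1275, -0.7159)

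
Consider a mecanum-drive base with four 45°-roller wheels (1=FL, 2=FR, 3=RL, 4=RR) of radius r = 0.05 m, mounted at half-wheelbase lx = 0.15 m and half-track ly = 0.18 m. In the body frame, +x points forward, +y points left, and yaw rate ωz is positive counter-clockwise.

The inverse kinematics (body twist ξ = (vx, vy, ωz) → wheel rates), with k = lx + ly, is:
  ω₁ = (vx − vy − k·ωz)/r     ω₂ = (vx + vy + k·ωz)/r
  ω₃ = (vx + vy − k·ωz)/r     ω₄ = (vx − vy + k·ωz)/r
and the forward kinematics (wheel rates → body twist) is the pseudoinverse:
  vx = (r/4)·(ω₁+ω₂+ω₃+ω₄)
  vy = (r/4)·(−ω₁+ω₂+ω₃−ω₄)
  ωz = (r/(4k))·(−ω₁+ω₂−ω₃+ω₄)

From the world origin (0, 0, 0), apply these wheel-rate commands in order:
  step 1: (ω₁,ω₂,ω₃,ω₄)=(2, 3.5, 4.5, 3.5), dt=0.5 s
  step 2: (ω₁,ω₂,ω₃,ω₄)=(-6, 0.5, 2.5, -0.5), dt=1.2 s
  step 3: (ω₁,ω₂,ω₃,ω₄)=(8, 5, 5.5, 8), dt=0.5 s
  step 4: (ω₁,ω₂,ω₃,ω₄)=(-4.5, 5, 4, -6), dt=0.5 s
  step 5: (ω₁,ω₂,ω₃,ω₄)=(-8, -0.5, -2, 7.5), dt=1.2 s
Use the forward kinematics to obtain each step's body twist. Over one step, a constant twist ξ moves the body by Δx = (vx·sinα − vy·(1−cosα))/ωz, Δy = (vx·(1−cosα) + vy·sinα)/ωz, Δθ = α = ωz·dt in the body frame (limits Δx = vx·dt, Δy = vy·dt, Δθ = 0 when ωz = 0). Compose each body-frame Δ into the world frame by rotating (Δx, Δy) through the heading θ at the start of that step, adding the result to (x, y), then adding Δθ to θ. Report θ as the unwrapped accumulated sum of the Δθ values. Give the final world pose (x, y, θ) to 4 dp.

step 1: ξ=(vx,vy,ωz)=(0.1688, 0.0312, 0.0189), dt=0.5 → body Δ=(0.0843, 0.0160, 0.0095) → world pose (0.0843, 0.0160, 0.0095)
step 2: ξ=(vx,vy,ωz)=(-0.0438, 0.1188, 0.1326), dt=1.2 → body Δ=(-0.0636, 0.1377, 0.1591) → world pose (0.0194, 0.1531, 0.1686)
step 3: ξ=(vx,vy,ωz)=(0.3313, -0.0688, -0.0189), dt=0.5 → body Δ=(0.1655, -0.0352, -0.0095) → world pose (0.1884, 0.1462, 0.1591)
step 4: ξ=(vx,vy,ωz)=(-0.0188, 0.2438, -0.0189), dt=0.5 → body Δ=(-0.0088, 0.1219, -0.0095) → world pose (0.1604, 0.2652, 0.1496)
step 5: ξ=(vx,vy,ωz)=(-0.0375, -0.0250, 0.6439), dt=1.2 → body Δ=(-0.0296, -0.0436, 0.7727) → world pose (0.1376, 0.2177, 0.9223)

(0.1376, 0.2177, 0.9223)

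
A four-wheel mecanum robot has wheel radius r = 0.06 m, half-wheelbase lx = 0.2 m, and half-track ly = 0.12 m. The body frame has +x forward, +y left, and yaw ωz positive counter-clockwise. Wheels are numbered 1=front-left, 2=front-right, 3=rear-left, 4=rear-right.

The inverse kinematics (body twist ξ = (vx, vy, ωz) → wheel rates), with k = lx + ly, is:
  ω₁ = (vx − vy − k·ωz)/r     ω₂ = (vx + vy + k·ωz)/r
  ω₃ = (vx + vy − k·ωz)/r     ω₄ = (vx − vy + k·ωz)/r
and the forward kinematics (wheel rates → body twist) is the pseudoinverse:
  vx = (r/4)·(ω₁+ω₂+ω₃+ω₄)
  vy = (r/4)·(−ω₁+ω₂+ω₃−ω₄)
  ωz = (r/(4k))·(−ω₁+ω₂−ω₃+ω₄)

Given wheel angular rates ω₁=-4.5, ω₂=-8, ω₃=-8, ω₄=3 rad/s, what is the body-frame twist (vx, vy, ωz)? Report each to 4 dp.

(-0.2625, -0.2175, 0.3516)

k = lx + ly = 0.2 + 0.12 = 0.3200
ω₁+ω₂+ω₃+ω₄ = -17.5000  →  vx = (0.06/4)·-17.5000 = -0.2625
−ω₁+ω₂+ω₃−ω₄ = -14.5000  →  vy = (0.06/4)·-14.5000 = -0.2175
−ω₁+ω₂−ω₃+ω₄ = 7.5000  →  ωz = (0.06/1.2800)·7.5000 = 0.3516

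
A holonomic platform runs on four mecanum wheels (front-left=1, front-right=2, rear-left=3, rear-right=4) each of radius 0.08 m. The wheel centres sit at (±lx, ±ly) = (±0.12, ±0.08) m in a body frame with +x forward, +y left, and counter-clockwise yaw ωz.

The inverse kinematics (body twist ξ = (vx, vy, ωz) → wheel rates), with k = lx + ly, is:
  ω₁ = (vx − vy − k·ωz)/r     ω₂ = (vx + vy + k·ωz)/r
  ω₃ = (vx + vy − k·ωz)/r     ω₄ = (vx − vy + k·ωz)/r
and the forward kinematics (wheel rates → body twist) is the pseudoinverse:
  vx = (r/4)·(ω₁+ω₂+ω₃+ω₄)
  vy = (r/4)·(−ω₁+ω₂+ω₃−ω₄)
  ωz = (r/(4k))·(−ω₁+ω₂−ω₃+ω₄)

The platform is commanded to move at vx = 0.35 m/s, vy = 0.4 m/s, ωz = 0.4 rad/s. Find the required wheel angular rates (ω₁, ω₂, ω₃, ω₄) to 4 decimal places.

k = lx + ly = 0.12 + 0.08 = 0.2000;  k·ωz = 0.2000·0.4 = 0.0800
ω₁ (FL) = (vx − vy − k·ωz)/r = -0.1300/0.08 = -1.6250
ω₂ (FR) = (vx + vy + k·ωz)/r = 0.8300/0.08 = 10.3750
ω₃ (RL) = (vx + vy − k·ωz)/r = 0.6700/0.08 = 8.3750
ω₄ (RR) = (vx − vy + k·ωz)/r = 0.0300/0.08 = 0.3750

(-1.6250, 10.3750, 8.3750, 0.3750)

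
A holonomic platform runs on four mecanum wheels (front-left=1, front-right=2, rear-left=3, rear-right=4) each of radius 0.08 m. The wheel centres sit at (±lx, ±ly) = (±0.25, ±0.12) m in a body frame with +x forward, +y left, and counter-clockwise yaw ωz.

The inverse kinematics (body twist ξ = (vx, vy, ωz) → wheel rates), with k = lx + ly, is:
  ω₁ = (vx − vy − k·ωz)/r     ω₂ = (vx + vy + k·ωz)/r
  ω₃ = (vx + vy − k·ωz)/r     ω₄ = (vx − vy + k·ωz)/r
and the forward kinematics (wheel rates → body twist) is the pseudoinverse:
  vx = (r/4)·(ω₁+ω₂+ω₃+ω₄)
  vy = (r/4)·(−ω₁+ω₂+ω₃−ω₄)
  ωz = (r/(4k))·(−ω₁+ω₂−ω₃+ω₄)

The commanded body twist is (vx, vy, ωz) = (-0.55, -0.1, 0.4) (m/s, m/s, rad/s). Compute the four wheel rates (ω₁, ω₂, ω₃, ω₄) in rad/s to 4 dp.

(-7.4750, -6.2750, -9.9750, -3.7750)

k = lx + ly = 0.25 + 0.12 = 0.3700;  k·ωz = 0.3700·0.4 = 0.1480
ω₁ (FL) = (vx − vy − k·ωz)/r = -0.5980/0.08 = -7.4750
ω₂ (FR) = (vx + vy + k·ωz)/r = -0.5020/0.08 = -6.2750
ω₃ (RL) = (vx + vy − k·ωz)/r = -0.7980/0.08 = -9.9750
ω₄ (RR) = (vx − vy + k·ωz)/r = -0.3020/0.08 = -3.7750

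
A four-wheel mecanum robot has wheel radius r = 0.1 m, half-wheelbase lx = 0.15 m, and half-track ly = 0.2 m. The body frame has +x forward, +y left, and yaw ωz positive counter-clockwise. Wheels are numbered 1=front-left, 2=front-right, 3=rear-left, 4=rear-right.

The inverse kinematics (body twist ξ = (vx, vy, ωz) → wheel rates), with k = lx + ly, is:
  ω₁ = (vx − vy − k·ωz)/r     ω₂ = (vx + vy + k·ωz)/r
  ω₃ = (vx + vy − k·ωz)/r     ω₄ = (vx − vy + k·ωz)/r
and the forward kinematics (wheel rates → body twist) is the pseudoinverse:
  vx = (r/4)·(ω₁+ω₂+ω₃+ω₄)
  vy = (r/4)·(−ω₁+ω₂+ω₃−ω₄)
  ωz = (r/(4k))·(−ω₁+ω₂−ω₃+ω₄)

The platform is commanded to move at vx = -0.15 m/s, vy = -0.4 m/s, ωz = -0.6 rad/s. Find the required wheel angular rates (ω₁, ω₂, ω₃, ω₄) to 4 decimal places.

k = lx + ly = 0.15 + 0.2 = 0.3500;  k·ωz = 0.3500·-0.6 = -0.2100
ω₁ (FL) = (vx − vy − k·ωz)/r = 0.4600/0.1 = 4.6000
ω₂ (FR) = (vx + vy + k·ωz)/r = -0.7600/0.1 = -7.6000
ω₃ (RL) = (vx + vy − k·ωz)/r = -0.3400/0.1 = -3.4000
ω₄ (RR) = (vx − vy + k·ωz)/r = 0.0400/0.1 = 0.4000

(4.6000, -7.6000, -3.4000, 0.4000)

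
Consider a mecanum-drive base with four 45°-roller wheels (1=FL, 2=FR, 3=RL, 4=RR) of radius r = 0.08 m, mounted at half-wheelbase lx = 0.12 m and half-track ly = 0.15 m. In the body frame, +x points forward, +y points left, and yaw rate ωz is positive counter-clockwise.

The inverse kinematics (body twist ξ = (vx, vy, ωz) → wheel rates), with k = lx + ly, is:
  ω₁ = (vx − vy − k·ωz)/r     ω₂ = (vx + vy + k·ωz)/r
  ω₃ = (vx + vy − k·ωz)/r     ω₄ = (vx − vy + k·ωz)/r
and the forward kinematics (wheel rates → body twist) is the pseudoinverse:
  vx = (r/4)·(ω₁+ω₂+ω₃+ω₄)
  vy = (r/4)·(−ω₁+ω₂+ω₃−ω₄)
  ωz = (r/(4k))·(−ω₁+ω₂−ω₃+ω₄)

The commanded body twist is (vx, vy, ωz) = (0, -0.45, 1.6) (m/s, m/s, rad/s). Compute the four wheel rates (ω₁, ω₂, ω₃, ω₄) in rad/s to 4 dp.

k = lx + ly = 0.12 + 0.15 = 0.2700;  k·ωz = 0.2700·1.6 = 0.4320
ω₁ (FL) = (vx − vy − k·ωz)/r = 0.0180/0.08 = 0.2250
ω₂ (FR) = (vx + vy + k·ωz)/r = -0.0180/0.08 = -0.2250
ω₃ (RL) = (vx + vy − k·ωz)/r = -0.8820/0.08 = -11.0250
ω₄ (RR) = (vx − vy + k·ωz)/r = 0.8820/0.08 = 11.0250

(0.2250, -0.2250, -11.0250, 11.0250)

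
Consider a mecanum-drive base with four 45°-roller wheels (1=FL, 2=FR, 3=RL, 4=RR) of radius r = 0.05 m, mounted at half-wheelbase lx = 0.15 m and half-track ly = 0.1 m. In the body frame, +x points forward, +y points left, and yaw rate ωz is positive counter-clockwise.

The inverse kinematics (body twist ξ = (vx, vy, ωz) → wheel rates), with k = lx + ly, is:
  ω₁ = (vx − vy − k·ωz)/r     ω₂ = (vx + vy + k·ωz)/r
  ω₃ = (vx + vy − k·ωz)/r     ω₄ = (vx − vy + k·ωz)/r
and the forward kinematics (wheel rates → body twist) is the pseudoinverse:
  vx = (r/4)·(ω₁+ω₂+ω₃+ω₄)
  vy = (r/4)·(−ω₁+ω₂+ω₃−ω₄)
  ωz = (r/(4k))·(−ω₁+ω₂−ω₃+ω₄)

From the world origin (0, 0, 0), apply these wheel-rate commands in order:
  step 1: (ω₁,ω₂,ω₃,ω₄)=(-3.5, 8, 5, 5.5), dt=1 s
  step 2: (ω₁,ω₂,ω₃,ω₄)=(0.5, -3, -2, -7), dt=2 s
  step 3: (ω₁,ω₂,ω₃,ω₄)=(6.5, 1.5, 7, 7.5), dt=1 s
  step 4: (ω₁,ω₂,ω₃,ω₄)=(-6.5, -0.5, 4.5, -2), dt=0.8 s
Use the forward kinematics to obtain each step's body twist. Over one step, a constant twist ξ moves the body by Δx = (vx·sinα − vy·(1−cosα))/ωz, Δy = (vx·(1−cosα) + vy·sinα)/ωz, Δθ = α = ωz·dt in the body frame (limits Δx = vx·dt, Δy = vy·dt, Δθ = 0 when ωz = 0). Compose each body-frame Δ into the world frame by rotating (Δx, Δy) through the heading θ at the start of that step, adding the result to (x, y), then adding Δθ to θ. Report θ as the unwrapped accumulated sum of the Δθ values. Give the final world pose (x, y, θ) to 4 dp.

(0.1120, 0.1391, -0.4950)

step 1: ξ=(vx,vy,ωz)=(0.1875, 0.1375, 0.6000), dt=1.0 → body Δ=(0.1364, 0.1840, 0.6000) → world pose (0.1364, 0.1840, 0.6000)
step 2: ξ=(vx,vy,ωz)=(-0.1438, 0.0188, -0.4250), dt=2.0 → body Δ=(-0.2391, 0.1482, -0.8500) → world pose (-0.1446, 0.1712, -0.2500)
step 3: ξ=(vx,vy,ωz)=(0.2812, -0.0687, -0.2250), dt=1.0 → body Δ=(0.2712, -0.0997, -0.2250) → world pose (0.0935, 0.0076, -0.4750)
step 4: ξ=(vx,vy,ωz)=(-0.0563, 0.1562, -0.0250), dt=0.8 → body Δ=(-0.0437, 0.1254, -0.0200) → world pose (0.1120, 0.1391, -0.4950)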